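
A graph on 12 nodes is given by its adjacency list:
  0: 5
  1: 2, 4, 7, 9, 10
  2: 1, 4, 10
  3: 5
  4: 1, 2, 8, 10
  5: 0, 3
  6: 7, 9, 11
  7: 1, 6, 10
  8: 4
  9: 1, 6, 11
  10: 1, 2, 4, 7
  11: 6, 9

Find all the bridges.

The edges on the cycle 9-1-7-6-11-9 are not bridges since each lies on that cycle.
But removing 8-4 disconnects 8 from 4; removing 5-0 disconnects 5 from 0; removing 3-5 disconnects 3 from 5 — these are bridges.

0-5, 3-5, 4-8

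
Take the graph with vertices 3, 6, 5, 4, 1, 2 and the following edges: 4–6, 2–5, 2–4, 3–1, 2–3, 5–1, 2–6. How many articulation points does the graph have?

1

Removing 2 increases the component count from 1 to 2, so 2 is a cut vertex.
By contrast removing 1 leaves 1 component; it is not a cut vertex. No other vertex is a cut vertex either.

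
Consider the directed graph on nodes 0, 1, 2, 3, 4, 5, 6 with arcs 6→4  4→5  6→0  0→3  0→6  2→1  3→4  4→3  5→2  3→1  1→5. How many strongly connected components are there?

{1, 2, 5} are all mutually reachable — one SCC of size 3.
{3, 4} are all mutually reachable — one SCC of size 2.
{0, 6} are all mutually reachable — one SCC of size 2.
That gives 3 strongly connected components.

3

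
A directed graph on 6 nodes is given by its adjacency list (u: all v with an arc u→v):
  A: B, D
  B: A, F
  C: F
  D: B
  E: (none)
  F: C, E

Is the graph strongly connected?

No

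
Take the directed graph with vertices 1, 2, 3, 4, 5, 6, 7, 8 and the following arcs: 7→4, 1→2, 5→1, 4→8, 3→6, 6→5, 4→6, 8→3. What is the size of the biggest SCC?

{4} is an SCC by itself.
{3} is an SCC by itself.
{8} is an SCC by itself.
{7} is an SCC by itself.
{2} is an SCC by itself.
(and 3 more singleton SCCs)
The largest has 1 vertex.

1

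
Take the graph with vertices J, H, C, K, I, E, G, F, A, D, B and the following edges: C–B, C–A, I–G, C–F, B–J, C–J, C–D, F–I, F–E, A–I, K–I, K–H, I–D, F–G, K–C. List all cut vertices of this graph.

C, F, K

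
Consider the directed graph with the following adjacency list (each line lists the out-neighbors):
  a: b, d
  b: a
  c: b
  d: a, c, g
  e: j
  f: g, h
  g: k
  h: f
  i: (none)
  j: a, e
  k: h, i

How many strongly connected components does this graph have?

4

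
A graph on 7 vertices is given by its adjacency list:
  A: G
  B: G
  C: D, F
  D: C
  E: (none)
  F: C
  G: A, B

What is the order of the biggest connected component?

3

E is isolated — a component by itself.
Starting from C we can reach C, D, F. That is one component of size 3.
Starting from A we can reach A, B, G. That is one component of size 3.
The largest has 3 vertices.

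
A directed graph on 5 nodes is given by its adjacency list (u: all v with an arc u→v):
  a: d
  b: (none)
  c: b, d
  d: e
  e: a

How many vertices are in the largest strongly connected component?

{a, d, e} are all mutually reachable — one SCC of size 3.
{b} is an SCC by itself.
{c} is an SCC by itself.
The largest has 3 vertices.

3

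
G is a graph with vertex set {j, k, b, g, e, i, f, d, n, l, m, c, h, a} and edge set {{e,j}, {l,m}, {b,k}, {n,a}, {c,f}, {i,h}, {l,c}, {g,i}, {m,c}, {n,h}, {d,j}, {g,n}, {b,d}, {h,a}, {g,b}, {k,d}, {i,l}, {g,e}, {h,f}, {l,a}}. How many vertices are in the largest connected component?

14

Starting from a we can reach a, b, c, d, e, f, g, h, i, j, k, l, m, n. That is one component of size 14.
The largest has 14 vertices.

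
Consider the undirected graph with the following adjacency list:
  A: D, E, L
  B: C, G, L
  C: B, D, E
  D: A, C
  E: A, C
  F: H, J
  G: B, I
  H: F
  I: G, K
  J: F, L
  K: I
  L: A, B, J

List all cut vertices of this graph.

Removing B increases the component count from 1 to 2, so B is a cut vertex.
Removing F increases the component count from 1 to 2, so F is a cut vertex.
Removing G increases the component count from 1 to 2, so G is a cut vertex.
Likewise I, J, L are cut vertices.
By contrast removing K leaves 1 component; it is not a cut vertex. No other vertex is a cut vertex either.

B, F, G, I, J, L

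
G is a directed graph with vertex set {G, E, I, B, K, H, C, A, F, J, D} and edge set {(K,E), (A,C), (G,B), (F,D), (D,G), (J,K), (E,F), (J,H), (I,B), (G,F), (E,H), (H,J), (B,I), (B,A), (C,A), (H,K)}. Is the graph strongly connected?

No

There is no directed path from I to F, so the graph is not strongly connected.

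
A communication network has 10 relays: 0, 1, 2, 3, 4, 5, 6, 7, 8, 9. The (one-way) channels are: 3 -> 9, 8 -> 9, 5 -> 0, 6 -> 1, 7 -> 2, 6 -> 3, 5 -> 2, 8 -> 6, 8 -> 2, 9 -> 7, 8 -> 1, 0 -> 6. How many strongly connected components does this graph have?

{5} is an SCC by itself.
{7} is an SCC by itself.
{8} is an SCC by itself.
{4} is an SCC by itself.
{0} is an SCC by itself.
(and 5 more singleton SCCs)
That gives 10 strongly connected components.

10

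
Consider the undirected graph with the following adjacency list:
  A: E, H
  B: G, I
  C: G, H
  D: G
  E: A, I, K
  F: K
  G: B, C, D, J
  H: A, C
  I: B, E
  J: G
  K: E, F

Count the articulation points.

Removing E increases the component count from 1 to 2, so E is a cut vertex.
Removing G increases the component count from 1 to 3, so G is a cut vertex.
Removing K increases the component count from 1 to 2, so K is a cut vertex.
By contrast removing D leaves 1 component; it is not a cut vertex. No other vertex is a cut vertex either.

3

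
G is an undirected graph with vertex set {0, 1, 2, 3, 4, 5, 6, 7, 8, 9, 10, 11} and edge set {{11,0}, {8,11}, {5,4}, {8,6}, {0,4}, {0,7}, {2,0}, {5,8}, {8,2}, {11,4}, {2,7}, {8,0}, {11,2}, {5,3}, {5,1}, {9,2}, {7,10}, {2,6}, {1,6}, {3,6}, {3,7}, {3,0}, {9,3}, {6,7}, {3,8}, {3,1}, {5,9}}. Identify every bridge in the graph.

The edges on the cycle 3-1-6-3 are not bridges since each lies on that cycle.
But removing 7—10 disconnects 7 from 10 — this is a bridge.

10-7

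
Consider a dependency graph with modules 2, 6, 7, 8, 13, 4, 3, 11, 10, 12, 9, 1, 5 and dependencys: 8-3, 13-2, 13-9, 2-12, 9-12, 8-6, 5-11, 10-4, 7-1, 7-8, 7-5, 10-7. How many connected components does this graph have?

Starting from 2 we can reach 2, 9, 12, 13. That is one component of size 4.
Starting from 1 we can reach 1, 3, 4, 5, 6, 7, 8, 10, 11. That is one component of size 9.
Total: 2 components.

2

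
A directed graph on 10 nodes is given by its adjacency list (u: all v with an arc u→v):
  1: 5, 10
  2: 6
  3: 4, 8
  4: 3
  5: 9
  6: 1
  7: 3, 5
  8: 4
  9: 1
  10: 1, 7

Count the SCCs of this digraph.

4

{1, 5, 7, 9, 10} are all mutually reachable — one SCC of size 5.
{3, 4, 8} are all mutually reachable — one SCC of size 3.
{6} is an SCC by itself.
{2} is an SCC by itself.
That gives 4 strongly connected components.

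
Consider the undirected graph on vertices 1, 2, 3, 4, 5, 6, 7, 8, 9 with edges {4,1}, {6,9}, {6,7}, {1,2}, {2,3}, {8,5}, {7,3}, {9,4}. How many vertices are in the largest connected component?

7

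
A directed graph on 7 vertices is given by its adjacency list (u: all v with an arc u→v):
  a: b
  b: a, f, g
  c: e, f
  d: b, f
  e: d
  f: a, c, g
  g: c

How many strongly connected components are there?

{a, b, c, d, e, f, g} are all mutually reachable — one SCC of size 7.
That gives 1 strongly connected component.

1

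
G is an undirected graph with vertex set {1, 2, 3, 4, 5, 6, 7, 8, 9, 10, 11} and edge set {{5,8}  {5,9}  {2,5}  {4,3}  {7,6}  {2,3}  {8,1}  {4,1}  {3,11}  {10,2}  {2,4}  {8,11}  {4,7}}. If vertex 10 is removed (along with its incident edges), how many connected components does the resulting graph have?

1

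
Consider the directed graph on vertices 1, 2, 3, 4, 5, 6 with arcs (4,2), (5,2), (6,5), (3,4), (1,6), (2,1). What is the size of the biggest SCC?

4

{1, 2, 5, 6} are all mutually reachable — one SCC of size 4.
{3} is an SCC by itself.
{4} is an SCC by itself.
The largest has 4 vertices.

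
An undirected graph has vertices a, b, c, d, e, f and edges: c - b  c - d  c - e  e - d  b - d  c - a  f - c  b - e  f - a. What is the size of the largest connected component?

6

Starting from a we can reach a, b, c, d, e, f. That is one component of size 6.
The largest has 6 vertices.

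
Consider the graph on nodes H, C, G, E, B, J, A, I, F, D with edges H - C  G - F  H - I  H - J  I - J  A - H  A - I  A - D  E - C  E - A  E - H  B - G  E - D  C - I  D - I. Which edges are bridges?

B-G, F-G

The edges on the cycle E-A-I-C-E are not bridges since each lies on that cycle.
But removing G - F disconnects G from F; removing G - B disconnects G from B — these are bridges.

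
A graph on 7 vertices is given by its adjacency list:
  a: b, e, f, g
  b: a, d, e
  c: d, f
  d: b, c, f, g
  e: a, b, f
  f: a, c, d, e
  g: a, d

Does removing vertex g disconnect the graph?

No

Deleting g leaves 1 component (was 1) (its neighbors a, d remain connected to each other), so g is not a cut vertex.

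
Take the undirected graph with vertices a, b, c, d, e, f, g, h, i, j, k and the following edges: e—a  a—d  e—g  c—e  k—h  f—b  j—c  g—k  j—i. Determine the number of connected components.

2

Starting from b we can reach b, f. That is one component of size 2.
Starting from a we can reach a, c, d, e, g, h, i, j, k. That is one component of size 9.
Total: 2 components.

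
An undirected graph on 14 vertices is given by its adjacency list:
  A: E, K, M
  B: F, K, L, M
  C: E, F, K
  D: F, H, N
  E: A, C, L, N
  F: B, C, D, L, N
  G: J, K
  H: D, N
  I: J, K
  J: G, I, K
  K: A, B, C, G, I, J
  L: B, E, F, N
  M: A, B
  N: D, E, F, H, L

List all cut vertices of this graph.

Removing K increases the component count from 1 to 2, so K is a cut vertex.
By contrast removing F leaves 1 component; it is not a cut vertex. No other vertex is a cut vertex either.

K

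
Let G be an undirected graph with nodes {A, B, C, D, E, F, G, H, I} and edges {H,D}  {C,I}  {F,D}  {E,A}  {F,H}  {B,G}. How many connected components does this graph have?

4

Starting from A we can reach A, E. That is one component of size 2.
Starting from B we can reach B, G. That is one component of size 2.
Starting from C we can reach C, I. That is one component of size 2.
Starting from D we can reach D, F, H. That is one component of size 3.
Total: 4 components.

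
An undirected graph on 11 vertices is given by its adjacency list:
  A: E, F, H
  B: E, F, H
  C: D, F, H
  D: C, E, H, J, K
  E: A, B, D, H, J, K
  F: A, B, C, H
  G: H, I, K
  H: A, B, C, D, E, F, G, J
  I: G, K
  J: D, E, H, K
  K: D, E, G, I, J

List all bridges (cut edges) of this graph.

none

The edges on the cycle H-F-A-H are not bridges since each lies on that cycle.
Every edge lies on some cycle, so there are no bridges.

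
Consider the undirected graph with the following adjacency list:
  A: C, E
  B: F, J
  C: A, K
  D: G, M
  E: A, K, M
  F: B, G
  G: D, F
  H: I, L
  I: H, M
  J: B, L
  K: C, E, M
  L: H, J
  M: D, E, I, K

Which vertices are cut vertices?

M

Removing M increases the component count from 1 to 2, so M is a cut vertex.
By contrast removing H leaves 1 component; it is not a cut vertex. No other vertex is a cut vertex either.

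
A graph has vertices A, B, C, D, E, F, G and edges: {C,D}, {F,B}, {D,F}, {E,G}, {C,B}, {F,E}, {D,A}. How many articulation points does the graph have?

Removing D increases the component count from 1 to 2, so D is a cut vertex.
Removing E increases the component count from 1 to 2, so E is a cut vertex.
Removing F increases the component count from 1 to 2, so F is a cut vertex.
By contrast removing A leaves 1 component; it is not a cut vertex. No other vertex is a cut vertex either.

3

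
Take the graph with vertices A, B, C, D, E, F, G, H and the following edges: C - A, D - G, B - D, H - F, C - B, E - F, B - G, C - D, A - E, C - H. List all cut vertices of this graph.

Removing C increases the component count from 1 to 2, so C is a cut vertex.
By contrast removing D leaves 1 component; it is not a cut vertex. No other vertex is a cut vertex either.

C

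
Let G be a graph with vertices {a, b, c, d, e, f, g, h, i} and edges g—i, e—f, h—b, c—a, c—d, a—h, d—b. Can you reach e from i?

The component containing i is {g, i}, and e is not in it.

No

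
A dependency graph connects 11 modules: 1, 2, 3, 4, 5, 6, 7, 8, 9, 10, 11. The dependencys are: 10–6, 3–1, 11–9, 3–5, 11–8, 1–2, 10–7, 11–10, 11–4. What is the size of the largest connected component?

7

Starting from 1 we can reach 1, 2, 3, 5. That is one component of size 4.
Starting from 4 we can reach 4, 6, 7, 8, 9, 10, 11. That is one component of size 7.
The largest has 7 vertices.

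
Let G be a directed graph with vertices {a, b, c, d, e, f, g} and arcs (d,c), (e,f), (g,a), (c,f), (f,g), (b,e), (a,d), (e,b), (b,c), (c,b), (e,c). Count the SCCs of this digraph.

{a, b, c, d, e, f, g} are all mutually reachable — one SCC of size 7.
That gives 1 strongly connected component.

1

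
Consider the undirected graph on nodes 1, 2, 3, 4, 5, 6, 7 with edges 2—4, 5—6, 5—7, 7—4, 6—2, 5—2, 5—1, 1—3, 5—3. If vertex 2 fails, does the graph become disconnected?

No

Deleting 2 leaves 1 component (was 1) (its neighbors 4, 5, 6 remain connected to each other), so 2 is not a cut vertex.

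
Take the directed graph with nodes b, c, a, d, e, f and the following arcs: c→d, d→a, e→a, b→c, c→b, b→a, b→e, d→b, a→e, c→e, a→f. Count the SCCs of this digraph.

{b, c, d} are all mutually reachable — one SCC of size 3.
{a, e} are all mutually reachable — one SCC of size 2.
{f} is an SCC by itself.
That gives 3 strongly connected components.

3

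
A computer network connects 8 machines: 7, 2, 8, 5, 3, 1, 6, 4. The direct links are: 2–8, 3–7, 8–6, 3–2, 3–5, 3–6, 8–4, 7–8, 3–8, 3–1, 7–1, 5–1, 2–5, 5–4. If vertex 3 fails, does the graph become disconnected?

No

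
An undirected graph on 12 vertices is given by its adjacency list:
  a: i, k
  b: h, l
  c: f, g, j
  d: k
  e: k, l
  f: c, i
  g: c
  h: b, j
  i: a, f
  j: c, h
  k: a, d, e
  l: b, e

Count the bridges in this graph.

2

The edges on the cycle h-b-l-e-k-a-i-f-c-j-h are not bridges since each lies on that cycle.
But removing c-g disconnects c from g; removing d-k disconnects d from k — these are bridges.
That makes 2 bridges.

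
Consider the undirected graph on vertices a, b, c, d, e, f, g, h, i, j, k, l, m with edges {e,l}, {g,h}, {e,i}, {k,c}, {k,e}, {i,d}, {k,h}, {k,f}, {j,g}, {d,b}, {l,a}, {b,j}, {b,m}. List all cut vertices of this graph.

Removing b increases the component count from 1 to 2, so b is a cut vertex.
Removing e increases the component count from 1 to 2, so e is a cut vertex.
Removing k increases the component count from 1 to 3, so k is a cut vertex.
Likewise l is a cut vertex.
By contrast removing h leaves 1 component; it is not a cut vertex. No other vertex is a cut vertex either.

b, e, k, l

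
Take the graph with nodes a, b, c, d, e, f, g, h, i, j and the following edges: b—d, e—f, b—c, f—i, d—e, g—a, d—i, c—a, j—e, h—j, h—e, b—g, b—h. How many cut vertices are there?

Removing b increases the component count from 1 to 2, so b is a cut vertex.
By contrast removing a leaves 1 component; it is not a cut vertex. No other vertex is a cut vertex either.

1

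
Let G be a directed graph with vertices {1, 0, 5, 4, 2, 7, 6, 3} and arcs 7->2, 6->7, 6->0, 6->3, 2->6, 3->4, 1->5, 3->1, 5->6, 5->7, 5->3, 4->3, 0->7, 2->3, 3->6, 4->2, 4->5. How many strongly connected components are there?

1

{0, 1, 2, 3, 4, 5, 6, 7} are all mutually reachable — one SCC of size 8.
That gives 1 strongly connected component.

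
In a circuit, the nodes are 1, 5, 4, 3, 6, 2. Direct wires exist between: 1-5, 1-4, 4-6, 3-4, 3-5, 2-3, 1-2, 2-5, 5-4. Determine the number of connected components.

Starting from 1 we can reach 1, 2, 3, 4, 5, 6. That is one component of size 6.
Total: 1 component.

1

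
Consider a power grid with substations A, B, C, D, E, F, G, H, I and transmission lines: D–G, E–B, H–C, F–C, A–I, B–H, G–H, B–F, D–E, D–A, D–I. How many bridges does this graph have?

The edges on the cycle D-A-I-D are not bridges since each lies on that cycle.
Every edge lies on some cycle, so there are no bridges.

0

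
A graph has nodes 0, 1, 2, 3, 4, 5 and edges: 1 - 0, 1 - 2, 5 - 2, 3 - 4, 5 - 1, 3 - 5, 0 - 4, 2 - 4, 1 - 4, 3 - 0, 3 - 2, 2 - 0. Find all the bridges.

none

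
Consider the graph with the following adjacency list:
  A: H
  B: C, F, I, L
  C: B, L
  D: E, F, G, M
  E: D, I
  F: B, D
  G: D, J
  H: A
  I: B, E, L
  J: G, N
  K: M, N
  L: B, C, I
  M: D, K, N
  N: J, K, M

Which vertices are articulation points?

Removing D increases the component count from 2 to 3, so D is a cut vertex.
By contrast removing G leaves 2 components; it is not a cut vertex. No other vertex is a cut vertex either.

D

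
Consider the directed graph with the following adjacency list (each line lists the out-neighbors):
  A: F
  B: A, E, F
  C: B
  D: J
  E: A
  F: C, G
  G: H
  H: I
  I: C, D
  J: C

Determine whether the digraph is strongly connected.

Yes

From I we can reach every vertex (A, B, C, D, E, F, G, H, I, J), and every vertex can reach I (A, B, C, D, E, F, G, H, I, J). So the whole graph is one strongly connected component.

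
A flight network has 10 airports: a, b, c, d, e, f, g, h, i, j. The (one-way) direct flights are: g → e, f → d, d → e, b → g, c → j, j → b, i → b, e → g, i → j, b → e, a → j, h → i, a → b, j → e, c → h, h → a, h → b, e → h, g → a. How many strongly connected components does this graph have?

{a, b, e, g, h, i, j} are all mutually reachable — one SCC of size 7.
{f} is an SCC by itself.
{c} is an SCC by itself.
{d} is an SCC by itself.
That gives 4 strongly connected components.

4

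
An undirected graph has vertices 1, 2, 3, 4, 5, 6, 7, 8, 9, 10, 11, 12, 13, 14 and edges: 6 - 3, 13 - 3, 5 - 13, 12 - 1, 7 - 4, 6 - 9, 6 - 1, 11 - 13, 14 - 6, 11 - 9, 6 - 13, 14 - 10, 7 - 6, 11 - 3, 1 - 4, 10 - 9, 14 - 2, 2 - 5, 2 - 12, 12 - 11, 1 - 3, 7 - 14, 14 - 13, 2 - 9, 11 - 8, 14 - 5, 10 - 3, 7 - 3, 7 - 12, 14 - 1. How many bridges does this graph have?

The edges on the cycle 7-14-2-5-13-11-12-7 are not bridges since each lies on that cycle.
But removing 11 - 8 disconnects 11 from 8 — this is a bridge.

1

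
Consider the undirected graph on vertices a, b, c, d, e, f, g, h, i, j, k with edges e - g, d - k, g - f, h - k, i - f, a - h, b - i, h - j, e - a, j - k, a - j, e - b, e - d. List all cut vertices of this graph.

Removing e increases the component count from 2 to 3, so e is a cut vertex.
By contrast removing d leaves 2 components; it is not a cut vertex. No other vertex is a cut vertex either.

e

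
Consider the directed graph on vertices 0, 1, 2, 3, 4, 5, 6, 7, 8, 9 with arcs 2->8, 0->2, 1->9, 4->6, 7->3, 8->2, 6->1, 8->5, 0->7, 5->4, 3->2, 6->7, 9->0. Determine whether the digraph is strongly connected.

From 4 we can reach every vertex (0, 1, 2, 3, 4, 5, 6, 7, 8, 9), and every vertex can reach 4 (0, 1, 2, 3, 4, 5, 6, 7, 8, 9). So the whole graph is one strongly connected component.

Yes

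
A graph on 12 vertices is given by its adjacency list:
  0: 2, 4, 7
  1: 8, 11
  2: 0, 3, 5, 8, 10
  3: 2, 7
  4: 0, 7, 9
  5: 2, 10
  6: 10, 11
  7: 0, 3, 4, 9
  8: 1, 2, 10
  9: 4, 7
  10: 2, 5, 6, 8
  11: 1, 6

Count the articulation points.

1

Removing 2 increases the component count from 1 to 2, so 2 is a cut vertex.
By contrast removing 8 leaves 1 component; it is not a cut vertex. No other vertex is a cut vertex either.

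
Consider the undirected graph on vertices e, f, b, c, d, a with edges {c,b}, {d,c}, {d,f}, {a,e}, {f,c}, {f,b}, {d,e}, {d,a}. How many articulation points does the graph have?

1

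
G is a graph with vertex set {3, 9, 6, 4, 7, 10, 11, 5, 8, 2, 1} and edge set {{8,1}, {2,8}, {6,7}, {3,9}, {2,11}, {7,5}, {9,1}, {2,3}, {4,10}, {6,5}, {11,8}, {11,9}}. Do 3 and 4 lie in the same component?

No

The component containing 3 is {1, 2, 3, 8, 9, 11}, and 4 is not in it.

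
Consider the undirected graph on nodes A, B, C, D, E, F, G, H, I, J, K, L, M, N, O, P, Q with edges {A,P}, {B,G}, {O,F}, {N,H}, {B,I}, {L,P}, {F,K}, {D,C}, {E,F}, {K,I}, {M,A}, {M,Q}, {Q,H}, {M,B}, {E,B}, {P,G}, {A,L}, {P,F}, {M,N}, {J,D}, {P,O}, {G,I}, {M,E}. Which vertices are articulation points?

D, M

Removing D increases the component count from 2 to 3, so D is a cut vertex.
Removing M increases the component count from 2 to 3, so M is a cut vertex.
By contrast removing K leaves 2 components; it is not a cut vertex. No other vertex is a cut vertex either.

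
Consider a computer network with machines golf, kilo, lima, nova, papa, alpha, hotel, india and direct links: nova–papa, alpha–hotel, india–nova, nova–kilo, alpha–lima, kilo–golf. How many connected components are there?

Starting from lima we can reach lima, alpha, hotel. That is one component of size 3.
Starting from golf we can reach golf, kilo, nova, papa, india. That is one component of size 5.
Total: 2 components.

2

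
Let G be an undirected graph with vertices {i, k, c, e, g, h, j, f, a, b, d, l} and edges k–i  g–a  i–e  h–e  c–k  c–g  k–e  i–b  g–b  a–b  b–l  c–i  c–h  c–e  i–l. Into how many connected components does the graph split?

4

d is isolated — a component by itself.
f is isolated — a component by itself.
j is isolated — a component by itself.
Starting from a we can reach a, b, c, e, g, h, i, k, l. That is one component of size 9.
Total: 4 components.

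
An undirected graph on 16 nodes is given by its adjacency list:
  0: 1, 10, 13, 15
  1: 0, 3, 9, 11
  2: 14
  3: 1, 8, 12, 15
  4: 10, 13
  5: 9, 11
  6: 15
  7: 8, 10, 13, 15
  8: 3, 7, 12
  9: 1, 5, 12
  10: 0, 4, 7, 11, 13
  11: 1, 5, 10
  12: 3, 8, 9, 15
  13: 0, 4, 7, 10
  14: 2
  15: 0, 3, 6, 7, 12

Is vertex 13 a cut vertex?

Deleting 13 leaves 2 components (was 2), so 13 is not a cut vertex.

No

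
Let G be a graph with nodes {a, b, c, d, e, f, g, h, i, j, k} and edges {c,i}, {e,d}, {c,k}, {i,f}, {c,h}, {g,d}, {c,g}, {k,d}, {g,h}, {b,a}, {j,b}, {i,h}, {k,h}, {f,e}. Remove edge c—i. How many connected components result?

c and i are still connected via c-h-i, so the component count stays at 2.

2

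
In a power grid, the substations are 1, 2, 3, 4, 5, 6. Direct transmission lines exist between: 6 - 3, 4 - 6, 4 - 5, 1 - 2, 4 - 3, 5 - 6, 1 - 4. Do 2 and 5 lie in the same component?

From 2 we can reach 1, 2, 3, 4, 5, 6, which includes 5.

Yes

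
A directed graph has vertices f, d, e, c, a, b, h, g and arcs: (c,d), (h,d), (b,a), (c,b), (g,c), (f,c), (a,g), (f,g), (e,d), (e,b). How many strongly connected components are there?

5

{a, b, c, g} are all mutually reachable — one SCC of size 4.
{f} is an SCC by itself.
{h} is an SCC by itself.
{d} is an SCC by itself.
{e} is an SCC by itself.
That gives 5 strongly connected components.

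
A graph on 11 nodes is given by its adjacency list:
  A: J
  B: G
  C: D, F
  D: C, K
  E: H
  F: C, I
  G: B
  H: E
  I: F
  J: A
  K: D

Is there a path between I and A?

No

The component containing I is {C, D, F, I, K}, and A is not in it.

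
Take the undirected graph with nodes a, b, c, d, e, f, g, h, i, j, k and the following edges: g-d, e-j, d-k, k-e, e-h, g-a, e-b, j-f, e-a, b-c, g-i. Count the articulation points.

Removing b increases the component count from 1 to 2, so b is a cut vertex.
Removing e increases the component count from 1 to 4, so e is a cut vertex.
Removing g increases the component count from 1 to 2, so g is a cut vertex.
Likewise j is a cut vertex.
By contrast removing c leaves 1 component; it is not a cut vertex. No other vertex is a cut vertex either.

4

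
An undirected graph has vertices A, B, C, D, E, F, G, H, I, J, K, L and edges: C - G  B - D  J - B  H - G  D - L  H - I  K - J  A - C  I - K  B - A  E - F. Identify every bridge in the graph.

The edges on the cycle H-I-K-J-B-A-C-G-H are not bridges since each lies on that cycle.
But removing D - L disconnects D from L; removing E - F disconnects E from F; removing D - B disconnects D from B — these are bridges.

B-D, D-L, E-F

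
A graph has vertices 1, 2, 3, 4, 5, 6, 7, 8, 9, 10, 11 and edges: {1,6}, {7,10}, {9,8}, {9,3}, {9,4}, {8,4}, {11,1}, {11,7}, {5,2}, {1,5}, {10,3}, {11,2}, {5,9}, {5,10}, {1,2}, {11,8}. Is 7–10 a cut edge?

No

After removing 7–10, the path 7-11-1-5-10 still connects them, so the edge is not a bridge.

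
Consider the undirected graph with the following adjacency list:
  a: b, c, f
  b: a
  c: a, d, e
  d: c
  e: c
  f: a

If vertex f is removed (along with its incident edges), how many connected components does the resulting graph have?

With f gone, the remaining components are: {a, b, c, d, e}.
That is 1 component.

1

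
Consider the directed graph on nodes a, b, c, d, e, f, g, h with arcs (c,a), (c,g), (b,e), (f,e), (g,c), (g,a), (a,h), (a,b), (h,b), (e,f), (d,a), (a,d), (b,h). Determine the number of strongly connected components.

4

{b, h} are all mutually reachable — one SCC of size 2.
{c, g} are all mutually reachable — one SCC of size 2.
{e, f} are all mutually reachable — one SCC of size 2.
{a, d} are all mutually reachable — one SCC of size 2.
That gives 4 strongly connected components.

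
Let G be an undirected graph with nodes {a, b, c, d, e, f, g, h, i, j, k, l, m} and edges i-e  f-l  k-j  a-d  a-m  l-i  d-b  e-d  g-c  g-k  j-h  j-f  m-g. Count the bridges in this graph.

The edges on the cycle a-m-g-k-j-f-l-i-e-d-a are not bridges since each lies on that cycle.
But removing h-j disconnects h from j; removing d-b disconnects d from b; removing g-c disconnects g from c — these are bridges.
That makes 3 bridges.

3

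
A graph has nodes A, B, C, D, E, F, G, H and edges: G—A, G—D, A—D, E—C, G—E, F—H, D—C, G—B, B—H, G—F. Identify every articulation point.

G

Removing G increases the component count from 1 to 2, so G is a cut vertex.
By contrast removing D leaves 1 component; it is not a cut vertex. No other vertex is a cut vertex either.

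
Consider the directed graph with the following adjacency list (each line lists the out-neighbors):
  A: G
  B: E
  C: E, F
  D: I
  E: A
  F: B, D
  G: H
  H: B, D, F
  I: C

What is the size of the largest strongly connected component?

9

{A, B, C, D, E, F, G, H, I} are all mutually reachable — one SCC of size 9.
The largest has 9 vertices.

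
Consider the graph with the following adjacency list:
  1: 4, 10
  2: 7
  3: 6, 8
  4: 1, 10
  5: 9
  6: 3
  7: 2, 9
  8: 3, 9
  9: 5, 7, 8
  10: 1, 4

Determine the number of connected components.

2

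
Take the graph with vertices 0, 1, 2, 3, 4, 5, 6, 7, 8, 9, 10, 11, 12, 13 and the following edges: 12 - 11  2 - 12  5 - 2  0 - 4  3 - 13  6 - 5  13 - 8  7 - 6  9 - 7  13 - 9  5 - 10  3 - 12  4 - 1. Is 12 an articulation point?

Yes

Deleting 12 raises the number of components from 2 to 3, so 12 is a cut vertex.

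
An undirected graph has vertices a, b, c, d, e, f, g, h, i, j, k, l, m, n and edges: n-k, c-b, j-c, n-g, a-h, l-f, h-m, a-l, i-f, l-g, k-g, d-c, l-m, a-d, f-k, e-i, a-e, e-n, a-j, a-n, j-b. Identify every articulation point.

Removing a increases the component count from 1 to 2, so a is a cut vertex.
By contrast removing i leaves 1 component; it is not a cut vertex. No other vertex is a cut vertex either.

a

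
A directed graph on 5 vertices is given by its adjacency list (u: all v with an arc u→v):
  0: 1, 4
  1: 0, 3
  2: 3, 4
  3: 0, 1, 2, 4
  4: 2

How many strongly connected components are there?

1

{0, 1, 2, 3, 4} are all mutually reachable — one SCC of size 5.
That gives 1 strongly connected component.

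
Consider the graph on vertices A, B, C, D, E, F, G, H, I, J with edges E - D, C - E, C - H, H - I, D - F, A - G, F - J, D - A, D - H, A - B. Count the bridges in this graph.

6

The edges on the cycle C-E-D-H-C are not bridges since each lies on that cycle.
But removing I - H disconnects I from H; removing D - F disconnects D from F; removing D - A disconnects D from A; removing F - J disconnects F from J — these are bridges.
In total 6 edges are bridges.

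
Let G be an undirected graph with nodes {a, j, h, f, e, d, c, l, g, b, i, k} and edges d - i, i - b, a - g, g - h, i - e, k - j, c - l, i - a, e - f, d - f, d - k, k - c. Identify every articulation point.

Removing a increases the component count from 1 to 2, so a is a cut vertex.
Removing c increases the component count from 1 to 2, so c is a cut vertex.
Removing d increases the component count from 1 to 2, so d is a cut vertex.
Likewise g, i, k are cut vertices.
By contrast removing j leaves 1 component; it is not a cut vertex. No other vertex is a cut vertex either.

a, c, d, g, i, k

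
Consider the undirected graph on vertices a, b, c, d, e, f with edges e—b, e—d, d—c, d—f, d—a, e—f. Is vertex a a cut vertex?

No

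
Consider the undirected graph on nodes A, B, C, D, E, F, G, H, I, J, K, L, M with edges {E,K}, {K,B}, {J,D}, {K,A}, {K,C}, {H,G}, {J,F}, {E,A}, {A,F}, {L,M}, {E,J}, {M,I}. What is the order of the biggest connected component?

8

Starting from G we can reach G, H. That is one component of size 2.
Starting from I we can reach I, L, M. That is one component of size 3.
Starting from A we can reach A, B, C, D, E, F, J, K. That is one component of size 8.
The largest has 8 vertices.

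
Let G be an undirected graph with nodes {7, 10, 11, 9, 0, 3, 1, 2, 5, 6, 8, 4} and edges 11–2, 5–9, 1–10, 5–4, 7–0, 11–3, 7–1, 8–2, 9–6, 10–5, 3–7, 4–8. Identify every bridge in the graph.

0-7, 5-9, 6-9

The edges on the cycle 11-3-7-1-10-5-4-8-2-11 are not bridges since each lies on that cycle.
But removing 9–6 disconnects 9 from 6; removing 9–5 disconnects 9 from 5; removing 7–0 disconnects 7 from 0 — these are bridges.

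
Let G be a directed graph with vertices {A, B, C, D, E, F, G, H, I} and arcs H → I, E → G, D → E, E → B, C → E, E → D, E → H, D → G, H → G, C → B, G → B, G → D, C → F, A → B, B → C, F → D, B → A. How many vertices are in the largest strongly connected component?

{A, B, C, D, E, F, G, H} are all mutually reachable — one SCC of size 8.
{I} is an SCC by itself.
The largest has 8 vertices.

8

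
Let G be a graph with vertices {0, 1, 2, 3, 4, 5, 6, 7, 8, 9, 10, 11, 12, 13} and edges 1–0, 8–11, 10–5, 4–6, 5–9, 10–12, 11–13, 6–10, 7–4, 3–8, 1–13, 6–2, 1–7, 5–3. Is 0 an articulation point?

Deleting 0 leaves 1 component (was 1), so 0 is not a cut vertex.

No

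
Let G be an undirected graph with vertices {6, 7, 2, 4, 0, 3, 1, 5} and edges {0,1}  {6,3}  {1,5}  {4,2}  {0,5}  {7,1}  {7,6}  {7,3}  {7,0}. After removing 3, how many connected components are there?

2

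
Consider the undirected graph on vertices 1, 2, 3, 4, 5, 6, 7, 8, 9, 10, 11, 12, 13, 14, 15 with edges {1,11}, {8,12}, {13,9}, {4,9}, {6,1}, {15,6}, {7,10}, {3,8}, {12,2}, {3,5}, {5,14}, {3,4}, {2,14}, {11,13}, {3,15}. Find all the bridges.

The edges on the cycle 3-15-6-1-11-13-9-4-3 are not bridges since each lies on that cycle.
But removing 7-10 disconnects 7 from 10 — this is a bridge.

10-7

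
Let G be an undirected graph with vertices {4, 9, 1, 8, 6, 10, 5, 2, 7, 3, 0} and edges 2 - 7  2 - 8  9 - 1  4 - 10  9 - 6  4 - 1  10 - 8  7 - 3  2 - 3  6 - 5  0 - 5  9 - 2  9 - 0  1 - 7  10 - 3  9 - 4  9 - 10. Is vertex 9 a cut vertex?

Deleting 9 raises the number of components from 1 to 2, so 9 is a cut vertex.

Yes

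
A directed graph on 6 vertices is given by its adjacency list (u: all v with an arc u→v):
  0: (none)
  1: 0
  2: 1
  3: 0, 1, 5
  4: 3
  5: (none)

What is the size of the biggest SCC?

{1} is an SCC by itself.
{2} is an SCC by itself.
{5} is an SCC by itself.
{4} is an SCC by itself.
{3} is an SCC by itself.
(and 1 more singleton SCC)
The largest has 1 vertex.

1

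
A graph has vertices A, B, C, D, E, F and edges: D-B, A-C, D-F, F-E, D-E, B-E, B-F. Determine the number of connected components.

Starting from A we can reach A, C. That is one component of size 2.
Starting from B we can reach B, D, E, F. That is one component of size 4.
Total: 2 components.

2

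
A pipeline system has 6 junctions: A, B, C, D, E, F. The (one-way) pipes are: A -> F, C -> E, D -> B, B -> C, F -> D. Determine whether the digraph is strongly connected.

There is no directed path from F to A, so the graph is not strongly connected.

No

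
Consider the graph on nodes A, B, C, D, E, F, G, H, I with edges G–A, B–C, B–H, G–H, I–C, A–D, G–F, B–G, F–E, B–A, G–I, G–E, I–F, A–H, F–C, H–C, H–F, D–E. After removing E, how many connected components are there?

1

With E gone, the remaining components are: {A, B, C, D, F, G, H, I}.
That is 1 component.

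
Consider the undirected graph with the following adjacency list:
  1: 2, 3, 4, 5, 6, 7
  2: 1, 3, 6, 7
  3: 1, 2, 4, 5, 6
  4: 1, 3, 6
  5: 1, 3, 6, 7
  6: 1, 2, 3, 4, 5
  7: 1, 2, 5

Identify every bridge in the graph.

The edges on the cycle 1-4-6-2-7-1 are not bridges since each lies on that cycle.
Every edge lies on some cycle, so there are no bridges.

none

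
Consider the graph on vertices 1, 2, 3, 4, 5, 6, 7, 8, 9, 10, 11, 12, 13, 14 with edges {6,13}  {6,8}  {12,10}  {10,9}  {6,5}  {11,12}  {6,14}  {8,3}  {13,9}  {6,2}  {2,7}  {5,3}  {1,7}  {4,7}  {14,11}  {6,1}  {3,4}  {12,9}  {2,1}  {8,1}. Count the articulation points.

1

Removing 6 increases the component count from 1 to 2, so 6 is a cut vertex.
By contrast removing 7 leaves 1 component; it is not a cut vertex. No other vertex is a cut vertex either.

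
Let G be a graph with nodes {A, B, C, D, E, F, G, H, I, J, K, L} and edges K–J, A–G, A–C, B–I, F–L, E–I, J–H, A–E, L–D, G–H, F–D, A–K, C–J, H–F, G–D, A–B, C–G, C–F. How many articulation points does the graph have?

1

Removing A increases the component count from 1 to 2, so A is a cut vertex.
By contrast removing C leaves 1 component; it is not a cut vertex. No other vertex is a cut vertex either.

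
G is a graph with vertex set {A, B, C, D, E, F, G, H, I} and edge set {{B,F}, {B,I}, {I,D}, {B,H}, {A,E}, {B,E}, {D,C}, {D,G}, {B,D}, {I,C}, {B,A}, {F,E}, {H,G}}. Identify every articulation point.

B

Removing B increases the component count from 1 to 2, so B is a cut vertex.
By contrast removing C leaves 1 component; it is not a cut vertex. No other vertex is a cut vertex either.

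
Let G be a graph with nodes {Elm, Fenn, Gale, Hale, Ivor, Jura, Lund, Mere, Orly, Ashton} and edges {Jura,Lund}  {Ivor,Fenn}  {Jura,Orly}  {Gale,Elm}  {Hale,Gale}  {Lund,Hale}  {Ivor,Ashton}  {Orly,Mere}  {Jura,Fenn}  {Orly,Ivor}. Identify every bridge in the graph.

Ashton-Ivor, Elm-Gale, Gale-Hale, Hale-Lund, Jura-Lund, Mere-Orly

The edges on the cycle Jura-Orly-Ivor-Fenn-Jura are not bridges since each lies on that cycle.
But removing Lund - Jura disconnects Lund from Jura; removing Elm - Gale disconnects Elm from Gale; removing Mere - Orly disconnects Mere from Orly; removing Lund - Hale disconnects Lund from Hale — these are bridges.
In total 6 edges are bridges.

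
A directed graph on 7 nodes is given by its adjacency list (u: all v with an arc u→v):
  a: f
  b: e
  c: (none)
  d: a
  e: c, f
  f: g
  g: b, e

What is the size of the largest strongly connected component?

{b, e, f, g} are all mutually reachable — one SCC of size 4.
{c} is an SCC by itself.
{a} is an SCC by itself.
{d} is an SCC by itself.
The largest has 4 vertices.

4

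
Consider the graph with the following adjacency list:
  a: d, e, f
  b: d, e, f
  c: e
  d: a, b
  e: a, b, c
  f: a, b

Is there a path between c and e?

From c we can reach a, b, c, d, e, f, which includes e.

Yes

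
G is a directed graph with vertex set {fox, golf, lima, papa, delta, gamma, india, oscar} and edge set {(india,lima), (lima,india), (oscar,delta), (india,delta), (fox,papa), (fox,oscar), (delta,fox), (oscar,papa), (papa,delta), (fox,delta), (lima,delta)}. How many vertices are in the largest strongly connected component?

4

{fox, papa, delta, oscar} are all mutually reachable — one SCC of size 4.
{lima, india} are all mutually reachable — one SCC of size 2.
{gamma} is an SCC by itself.
{golf} is an SCC by itself.
The largest has 4 vertices.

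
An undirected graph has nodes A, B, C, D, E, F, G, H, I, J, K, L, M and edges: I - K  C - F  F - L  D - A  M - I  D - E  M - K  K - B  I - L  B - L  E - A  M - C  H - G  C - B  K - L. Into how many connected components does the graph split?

J is isolated — a component by itself.
Starting from G we can reach G, H. That is one component of size 2.
Starting from A we can reach A, D, E. That is one component of size 3.
Starting from B we can reach B, C, F, I, K, L, M. That is one component of size 7.
Total: 4 components.

4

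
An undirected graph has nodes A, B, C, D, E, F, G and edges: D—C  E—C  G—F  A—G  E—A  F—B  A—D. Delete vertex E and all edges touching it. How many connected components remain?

With E gone, the remaining components are: {A, B, C, D, F, G}.
That is 1 component.

1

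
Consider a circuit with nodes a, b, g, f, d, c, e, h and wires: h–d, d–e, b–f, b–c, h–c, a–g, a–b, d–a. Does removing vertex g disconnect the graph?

No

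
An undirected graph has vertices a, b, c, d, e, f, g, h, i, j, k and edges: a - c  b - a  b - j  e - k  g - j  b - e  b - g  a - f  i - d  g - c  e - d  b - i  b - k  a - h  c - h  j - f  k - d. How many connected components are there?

1

Starting from a we can reach a, b, c, d, e, f, g, h, i, j, k. That is one component of size 11.
Total: 1 component.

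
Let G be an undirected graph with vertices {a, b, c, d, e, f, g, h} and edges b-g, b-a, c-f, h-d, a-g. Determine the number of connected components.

4

e is isolated — a component by itself.
Starting from c we can reach c, f. That is one component of size 2.
Starting from d we can reach d, h. That is one component of size 2.
Starting from a we can reach a, b, g. That is one component of size 3.
Total: 4 components.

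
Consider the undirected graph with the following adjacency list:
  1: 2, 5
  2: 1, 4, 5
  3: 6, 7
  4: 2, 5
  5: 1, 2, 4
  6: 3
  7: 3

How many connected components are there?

Starting from 3 we can reach 3, 6, 7. That is one component of size 3.
Starting from 1 we can reach 1, 2, 4, 5. That is one component of size 4.
Total: 2 components.

2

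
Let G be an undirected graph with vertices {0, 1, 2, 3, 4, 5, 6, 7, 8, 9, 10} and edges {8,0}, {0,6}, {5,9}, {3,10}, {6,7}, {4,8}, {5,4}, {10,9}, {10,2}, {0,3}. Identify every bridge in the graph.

0-6, 10-2, 6-7

The edges on the cycle 5-4-8-0-3-10-9-5 are not bridges since each lies on that cycle.
But removing 2-10 disconnects 2 from 10; removing 7-6 disconnects 7 from 6; removing 0-6 disconnects 0 from 6 — these are bridges.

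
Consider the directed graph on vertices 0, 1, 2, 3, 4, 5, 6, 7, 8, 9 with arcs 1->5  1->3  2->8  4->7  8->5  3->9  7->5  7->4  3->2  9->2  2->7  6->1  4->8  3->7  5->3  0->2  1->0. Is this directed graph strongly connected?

There is no directed path from 4 to 1, so the graph is not strongly connected.

No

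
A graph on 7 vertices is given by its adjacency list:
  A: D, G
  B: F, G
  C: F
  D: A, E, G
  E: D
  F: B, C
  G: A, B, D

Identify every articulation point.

Removing B increases the component count from 1 to 2, so B is a cut vertex.
Removing D increases the component count from 1 to 2, so D is a cut vertex.
Removing F increases the component count from 1 to 2, so F is a cut vertex.
Likewise G is a cut vertex.
By contrast removing A leaves 1 component; it is not a cut vertex. No other vertex is a cut vertex either.

B, D, F, G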